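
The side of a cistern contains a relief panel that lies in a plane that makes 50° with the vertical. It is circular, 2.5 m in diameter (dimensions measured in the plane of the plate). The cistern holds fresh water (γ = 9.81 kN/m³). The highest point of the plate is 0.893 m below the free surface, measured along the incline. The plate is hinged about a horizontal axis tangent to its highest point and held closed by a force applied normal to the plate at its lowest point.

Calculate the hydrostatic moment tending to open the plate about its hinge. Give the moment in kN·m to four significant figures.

γ = 9.81 kN/m³.
The plate makes 50° with the vertical, i.e. θ = 90° − 50° = 40° to the horizontal. Measuring y along the incline from the free-surface line, vertical depth h = y·sinθ with sinθ = 0.642788.
The centroid is at the centre, 1.25 m below the top of the plate, so y_c = 0.893 + 1.25 = 2.143 m and h_c = 2.143 × 0.642788 = 1.37749 m.
A = π(1.25)² = 4.90874 m².
Resultant F = γ·h_c·A = 9.81 × 1.37749 × 4.90874 = 66.3327 kN.
I_c = πr⁴/4 = π × 1.25⁴/4 = 1.91748 m⁴.
Centre of pressure: y_p = y_c + I_c/(y_c·A) = 2.143 + 1.91748/(2.143 × 4.90874) = 2.143 + 0.18228 = 2.32528 m along the plane.
The resultant acts 1.25 + 0.18228 = 1.43228 m (along the plate) below the hinge at the top edge, so the moment about the hinge is M = F × 1.43228 = 66.3327 × 1.43228 = 95.007 kN·m.

M ≈ 95.01 kN·m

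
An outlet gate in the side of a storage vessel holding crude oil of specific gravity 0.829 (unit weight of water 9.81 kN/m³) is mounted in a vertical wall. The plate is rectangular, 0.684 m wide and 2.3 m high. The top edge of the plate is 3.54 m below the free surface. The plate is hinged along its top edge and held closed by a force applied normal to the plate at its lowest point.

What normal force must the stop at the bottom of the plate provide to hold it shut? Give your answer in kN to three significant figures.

P ≈ 32.5 kN

γ = 0.829 × 9.81 = 8.13249 kN/m³.
The centroid lies 2.3/2 = 1.15 m below the top edge, so the centroid depth is h_c = 3.54 + 1.15 = 4.69 m.
A = 0.684 × 2.3 = 1.5732 m².
Resultant F = γ·h_c·A = 8.13249 × 4.69 × 1.5732 = 60.004 kN.
I_c = b·h³/12 = 0.684 × 2.3³/12 = 0.693519 m⁴.
Centre of pressure: y_p = y_c + I_c/(y_c·A) = 4.69 + 0.693519/(4.69 × 1.5732) = 4.69 + 0.0939943 = 4.78399 m along the plane.
The resultant acts 1.15 + 0.0939943 = 1.24399 m (along the plate) below the hinge at the top edge, so the moment about the hinge is M = F × 1.24399 = 60.004 × 1.24399 = 74.6444 kN·m.
A normal force at the bottom, 2.3 m from the hinge, must supply this moment: P = 74.6444/2.3 = 32.4541 kN.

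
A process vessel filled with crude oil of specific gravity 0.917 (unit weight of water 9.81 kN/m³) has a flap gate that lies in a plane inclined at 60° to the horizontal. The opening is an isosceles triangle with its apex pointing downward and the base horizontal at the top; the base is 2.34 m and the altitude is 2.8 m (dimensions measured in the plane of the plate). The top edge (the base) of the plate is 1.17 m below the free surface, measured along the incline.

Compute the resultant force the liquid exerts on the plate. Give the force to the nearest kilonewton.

F ≈ 54 kN

γ = 0.917 × 9.81 = 8.99577 kN/m³.
Let θ = 60° be the plate's angle to the horizontal; measure y along the incline from where the plane meets the free surface. Vertical depth h = y·sinθ with sinθ = 0.866025.
With the apex down, the centroid sits h/3 = 2.8/3 = 0.933333 m below the base (the top edge), so y_c = 1.17 + 0.933333 = 2.10333 m and h_c = 2.10333 × 0.866025 = 1.82154 m.
A = ½ × 2.34 × 2.8 = 3.276 m².
Resultant F = γ·h_c·A = 8.99577 × 1.82154 × 3.276 = 53.681 kN.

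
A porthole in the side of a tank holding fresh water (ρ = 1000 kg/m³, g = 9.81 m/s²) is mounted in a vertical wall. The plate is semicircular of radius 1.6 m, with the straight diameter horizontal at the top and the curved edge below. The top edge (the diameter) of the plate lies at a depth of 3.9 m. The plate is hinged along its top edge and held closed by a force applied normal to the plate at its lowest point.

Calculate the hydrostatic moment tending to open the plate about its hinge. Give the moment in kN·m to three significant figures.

γ = ρg = 1000 × 9.81 = 9810 N/m³ = 9.81 kN/m³.
The centroid of a semicircle lies 4r/(3π) = 0.679061 m from the diameter, here below the top edge, so the centroid depth is h_c = 3.9 + 0.679061 = 4.57906 m.
A = πr²/2 = π × 1.6²/2 = 4.02124 m².
Resultant F = γ·h_c·A = 9.81 × 4.57906 × 4.02124 = 180.636 kN.
I_c = (π/8 − 8/(9π))·r⁴ = 0.109757 × 1.6⁴ = 0.719303 m⁴.
Centre of pressure: y_p = y_c + I_c/(y_c·A) = 4.57906 + 0.719303/(4.57906 × 4.02124) = 4.57906 + 0.0390639 = 4.61812 m along the plane.
The resultant acts 0.679061 + 0.0390639 = 0.718125 m (along the plate) below the hinge at the top edge, so the moment about the hinge is M = F × 0.718125 = 180.636 × 0.718125 = 129.719 kN·m.

M ≈ 130 kN·m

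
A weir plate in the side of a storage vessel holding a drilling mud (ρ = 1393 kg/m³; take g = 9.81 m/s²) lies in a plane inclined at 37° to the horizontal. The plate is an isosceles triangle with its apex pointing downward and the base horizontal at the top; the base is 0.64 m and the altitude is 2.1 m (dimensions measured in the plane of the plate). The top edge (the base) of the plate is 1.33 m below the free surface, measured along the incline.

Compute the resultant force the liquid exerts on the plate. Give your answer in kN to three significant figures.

F ≈ 11.2 kN

γ = ρg = 1393 × 9.81 / 1000 = 13.66533 kN/m³.
Let θ = 37° be the plate's angle to the horizontal; measure y along the incline from where the plane meets the free surface. Vertical depth h = y·sinθ with sinθ = 0.601815.
With the apex down, the centroid sits h/3 = 2.1/3 = 0.7 m below the base (the top edge), so y_c = 1.33 + 0.7 = 2.03 m and h_c = 2.03 × 0.601815 = 1.22168 m.
A = ½ × 0.64 × 2.1 = 0.672 m².
Resultant F = γ·h_c·A = 13.66533 × 1.22168 × 0.672 = 11.2188 kN.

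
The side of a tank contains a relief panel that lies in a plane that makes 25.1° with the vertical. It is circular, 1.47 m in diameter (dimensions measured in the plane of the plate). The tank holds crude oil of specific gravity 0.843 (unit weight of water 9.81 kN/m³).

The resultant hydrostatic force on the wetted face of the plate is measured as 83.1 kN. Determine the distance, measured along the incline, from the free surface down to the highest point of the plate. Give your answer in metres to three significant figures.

y_top ≈ 5.80 m

γ = 0.843 × 9.81 = 8.26983 kN/m³.
A = π(0.735)² = 1.69717 m².
From F = γ·h_c·A, the centroid depth is h_c = 83.1/(8.26983 × 1.69717) = 5.92078 m.
The plate makes 25.1° with the vertical, i.e. θ = 90° − 25.1° = 64.9° to the horizontal. Measuring y along the incline from the free-surface line, vertical depth h = y·sinθ with sinθ = 0.905569.
Along the incline, y_c = h_c/sinθ = 5.92078/0.905569 = 6.53819 m.
The centroid is at the centre, 0.735 m below the top of the plate, so the highest point sits at y_top = 6.53819 − 0.735 = 5.80319 m along the incline.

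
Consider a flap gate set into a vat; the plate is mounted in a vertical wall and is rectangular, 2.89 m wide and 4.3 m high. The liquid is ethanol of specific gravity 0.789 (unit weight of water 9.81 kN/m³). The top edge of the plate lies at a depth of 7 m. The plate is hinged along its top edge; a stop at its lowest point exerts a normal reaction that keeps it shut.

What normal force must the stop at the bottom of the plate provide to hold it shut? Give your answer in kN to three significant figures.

γ = 0.789 × 9.81 = 7.74009 kN/m³.
The centroid lies 4.3/2 = 2.15 m below the top edge, so the centroid depth is h_c = 7 + 2.15 = 9.15 m.
A = 2.89 × 4.3 = 12.427 m².
Resultant F = γ·h_c·A = 7.74009 × 9.15 × 12.427 = 880.103 kN.
I_c = b·h³/12 = 2.89 × 4.3³/12 = 19.1479 m⁴.
Centre of pressure: y_p = y_c + I_c/(y_c·A) = 9.15 + 19.1479/(9.15 × 12.427) = 9.15 + 0.168397 = 9.3184 m along the plane.
The resultant acts 2.15 + 0.168397 = 2.3184 m (along the plate) below the hinge at the top edge, so the moment about the hinge is M = F × 2.3184 = 880.103 × 2.3184 = 2040.43 kN·m.
A normal force at the bottom, 4.3 m from the hinge, must supply this moment: P = 2040.43/4.3 = 474.519 kN.

P ≈ 475 kN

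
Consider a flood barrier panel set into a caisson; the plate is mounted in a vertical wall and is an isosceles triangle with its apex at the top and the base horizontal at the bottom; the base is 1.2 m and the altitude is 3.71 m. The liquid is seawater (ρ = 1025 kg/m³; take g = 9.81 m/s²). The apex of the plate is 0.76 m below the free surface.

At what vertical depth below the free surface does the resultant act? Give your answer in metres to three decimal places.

h_p = 3.470 m

γ = ρg = 1025 × 9.81 / 1000 = 10.05525 kN/m³.
With the apex up, the centroid sits 2h/3 = 2 × 3.71/3 = 2.47333 m below the apex, so the centroid depth is h_c = 0.76 + 2.47333 = 3.23333 m.
A = ½ × 1.2 × 3.71 = 2.226 m².
Resultant F = γ·h_c·A = 10.05525 × 3.23333 × 2.226 = 72.3716 kN.
I_c = b·h³/36 = 1.2 × 3.71³/36 = 1.70216 m⁴.
Centre of pressure: y_p = y_c + I_c/(y_c·A) = 3.23333 + 1.70216/(3.23333 × 2.226) = 3.23333 + 0.236497 = 3.46983 m along the plane.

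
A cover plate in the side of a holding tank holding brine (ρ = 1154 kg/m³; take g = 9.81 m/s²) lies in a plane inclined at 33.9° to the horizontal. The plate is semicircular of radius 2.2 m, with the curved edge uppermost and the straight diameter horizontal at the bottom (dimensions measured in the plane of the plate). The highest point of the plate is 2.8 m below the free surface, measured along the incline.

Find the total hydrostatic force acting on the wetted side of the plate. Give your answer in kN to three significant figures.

γ = ρg = 1154 × 9.81 / 1000 = 11.32074 kN/m³.
Let θ = 33.9° be the plate's angle to the horizontal; measure y along the incline from where the plane meets the free surface. Vertical depth h = y·sinθ with sinθ = 0.557745.
The centroid lies 4r/(3π) = 0.933709 m above the diameter, so r − 4r/(3π) = 2.2 − 0.933709 = 1.26629 m below the topmost point, so y_c = 2.8 + 1.26629 = 4.06629 m and h_c = 4.06629 × 0.557745 = 2.26795 m.
A = πr²/2 = π × 2.2²/2 = 7.60265 m².
Resultant F = γ·h_c·A = 11.32074 × 2.26795 × 7.60265 = 195.197 kN.

F ≈ 195 kN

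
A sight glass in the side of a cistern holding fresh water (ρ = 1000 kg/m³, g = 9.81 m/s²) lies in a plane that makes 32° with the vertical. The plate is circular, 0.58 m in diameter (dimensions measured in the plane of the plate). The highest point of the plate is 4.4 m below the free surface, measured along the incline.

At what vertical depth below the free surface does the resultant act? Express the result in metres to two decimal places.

γ = ρg = 1000 × 9.81 = 9810 N/m³ = 9.81 kN/m³.
The plate makes 32° with the vertical, i.e. θ = 90° − 32° = 58° to the horizontal. Measuring y along the incline from the free-surface line, vertical depth h = y·sinθ with sinθ = 0.848048.
The centroid is at the centre, 0.29 m below the top of the plate, so y_c = 4.4 + 0.29 = 4.69 m and h_c = 4.69 × 0.848048 = 3.97735 m.
A = π(0.29)² = 0.264208 m².
Resultant F = γ·h_c·A = 9.81 × 3.97735 × 0.264208 = 10.3088 kN.
I_c = πr⁴/4 = π × 0.29⁴/4 = 0.00555497 m⁴.
Centre of pressure: y_p = y_c + I_c/(y_c·A) = 4.69 + 0.00555497/(4.69 × 0.264208) = 4.69 + 0.00448294 = 4.69448 m along the plane.
Vertically, h_p = y_p·sinθ = 4.69448 × 0.848048 = 3.98114 m.

h_p = 3.98 m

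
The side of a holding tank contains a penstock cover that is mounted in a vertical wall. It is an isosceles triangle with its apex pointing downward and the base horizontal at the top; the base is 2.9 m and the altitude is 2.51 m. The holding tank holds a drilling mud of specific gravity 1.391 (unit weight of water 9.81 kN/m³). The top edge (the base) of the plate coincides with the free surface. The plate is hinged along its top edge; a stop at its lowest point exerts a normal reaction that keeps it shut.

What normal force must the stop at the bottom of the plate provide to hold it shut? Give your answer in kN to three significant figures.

γ = 1.391 × 9.81 = 13.64571 kN/m³.
With the apex down, the centroid sits h/3 = 2.51/3 = 0.836667 m below the base (the top edge), so the centroid depth is h_c = 0.836667 m.
A = ½ × 2.9 × 2.51 = 3.6395 m².
Resultant F = γ·h_c·A = 13.64571 × 0.836667 × 3.6395 = 41.5519 kN.
I_c = b·h³/36 = 2.9 × 2.51³/36 = 1.27385 m⁴.
Centre of pressure: y_p = y_c + I_c/(y_c·A) = 0.836667 + 1.27385/(0.836667 × 3.6395) = 0.836667 + 0.418335 = 1.255 m along the plane.
The resultant acts 0.836667 + 0.418335 = 1.255 m (along the plate) below the hinge at the top edge, so the moment about the hinge is M = F × 1.255 = 41.5519 × 1.255 = 52.1476 kN·m.
A normal force at the bottom, 2.51 m from the hinge, must supply this moment: P = 52.1476/2.51 = 20.7759 kN.

P ≈ 20.8 kN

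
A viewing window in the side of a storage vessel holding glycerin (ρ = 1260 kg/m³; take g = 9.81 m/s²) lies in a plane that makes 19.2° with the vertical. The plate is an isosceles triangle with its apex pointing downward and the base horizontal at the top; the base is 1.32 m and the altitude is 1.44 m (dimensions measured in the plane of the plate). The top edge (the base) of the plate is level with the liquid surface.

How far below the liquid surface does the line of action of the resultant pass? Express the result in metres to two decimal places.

h_p = 0.68 m

γ = ρg = 1260 × 9.81 / 1000 = 12.3606 kN/m³.
The plate makes 19.2° with the vertical, i.e. θ = 90° − 19.2° = 70.8° to the horizontal. Measuring y along the incline from the free-surface line, vertical depth h = y·sinθ with sinθ = 0.944376.
With the apex down, the centroid sits h/3 = 1.44/3 = 0.48 m below the base (the top edge), so y_c = 0.48 m and h_c = 0.48 × 0.944376 = 0.4533 m.
A = ½ × 1.32 × 1.44 = 0.9504 m².
Resultant F = γ·h_c·A = 12.3606 × 0.4533 × 0.9504 = 5.32515 kN.
I_c = b·h³/36 = 1.32 × 1.44³/36 = 0.109486 m⁴.
Centre of pressure: y_p = y_c + I_c/(y_c·A) = 0.48 + 0.109486/(0.48 × 0.9504) = 0.48 + 0.24 = 0.72 m along the plane.
Vertically, h_p = y_p·sinθ = 0.72 × 0.944376 = 0.679951 m.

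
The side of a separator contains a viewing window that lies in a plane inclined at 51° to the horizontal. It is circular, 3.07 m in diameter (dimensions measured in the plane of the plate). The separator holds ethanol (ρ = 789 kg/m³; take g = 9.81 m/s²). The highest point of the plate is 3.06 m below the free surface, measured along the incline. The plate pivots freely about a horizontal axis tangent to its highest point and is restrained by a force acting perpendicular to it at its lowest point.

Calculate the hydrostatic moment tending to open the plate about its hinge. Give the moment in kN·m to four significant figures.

γ = ρg = 789 × 9.81 / 1000 = 7.74009 kN/m³.
Let θ = 51° be the plate's angle to the horizontal; measure y along the incline from where the plane meets the free surface. Vertical depth h = y·sinθ with sinθ = 0.777146.
The centroid is at the centre, 1.535 m below the top of the plate, so y_c = 3.06 + 1.535 = 4.595 m and h_c = 4.595 × 0.777146 = 3.57099 m.
A = π(1.535)² = 7.4023 m².
Resultant F = γ·h_c·A = 7.74009 × 3.57099 × 7.4023 = 204.598 kN.
I_c = πr⁴/4 = π × 1.535⁴/4 = 4.36037 m⁴.
Centre of pressure: y_p = y_c + I_c/(y_c·A) = 4.595 + 4.36037/(4.595 × 7.4023) = 4.595 + 0.128195 = 4.72319 m along the plane.
The resultant acts 1.535 + 0.128195 = 1.66319 m (along the plate) below the hinge at the top edge, so the moment about the hinge is M = F × 1.66319 = 204.598 × 1.66319 = 340.285 kN·m.

M ≈ 340.3 kN·m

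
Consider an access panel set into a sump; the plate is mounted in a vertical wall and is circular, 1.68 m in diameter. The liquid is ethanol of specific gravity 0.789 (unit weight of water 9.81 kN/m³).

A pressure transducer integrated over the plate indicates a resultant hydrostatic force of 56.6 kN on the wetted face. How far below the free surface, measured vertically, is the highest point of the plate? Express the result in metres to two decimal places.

d_top ≈ 2.46 m

γ = 0.789 × 9.81 = 7.74009 kN/m³.
A = π(0.84)² = 2.21671 m².
From F = γ·h_c·A, the centroid depth is h_c = 56.6/(7.74009 × 2.21671) = 3.29884 m.
The centroid is at the centre, 0.84 m below the top of the plate, so the highest point sits at h_top = 3.29884 − 0.84 = 2.45884 m below the surface.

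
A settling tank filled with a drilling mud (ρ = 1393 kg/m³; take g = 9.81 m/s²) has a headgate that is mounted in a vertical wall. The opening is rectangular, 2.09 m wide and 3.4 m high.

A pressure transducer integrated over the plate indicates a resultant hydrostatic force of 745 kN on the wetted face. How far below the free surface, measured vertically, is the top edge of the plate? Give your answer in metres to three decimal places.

γ = ρg = 1393 × 9.81 / 1000 = 13.66533 kN/m³.
A = 2.09 × 3.4 = 7.106 m².
From F = γ·h_c·A, the centroid depth is h_c = 745/(13.66533 × 7.106) = 7.67204 m.
The centroid lies 3.4/2 = 1.7 m below the top edge, so the top edge sits at h_top = 7.67204 − 1.7 = 5.97204 m below the surface.

d_top ≈ 5.972 m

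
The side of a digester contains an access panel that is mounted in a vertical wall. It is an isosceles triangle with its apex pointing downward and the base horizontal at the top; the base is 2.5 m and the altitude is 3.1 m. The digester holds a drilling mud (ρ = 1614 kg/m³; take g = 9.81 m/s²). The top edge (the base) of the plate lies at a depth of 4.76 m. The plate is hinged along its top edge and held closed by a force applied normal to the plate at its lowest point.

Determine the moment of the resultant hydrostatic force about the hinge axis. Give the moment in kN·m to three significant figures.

γ = ρg = 1614 × 9.81 / 1000 = 15.83334 kN/m³.
With the apex down, the centroid sits h/3 = 3.1/3 = 1.03333 m below the base (the top edge), so the centroid depth is h_c = 4.76 + 1.03333 = 5.79333 m.
A = ½ × 2.5 × 3.1 = 3.875 m².
Resultant F = γ·h_c·A = 15.83334 × 5.79333 × 3.875 = 355.445 kN.
I_c = b·h³/36 = 2.5 × 3.1³/36 = 2.06882 m⁴.
Centre of pressure: y_p = y_c + I_c/(y_c·A) = 5.79333 + 2.06882/(5.79333 × 3.875) = 5.79333 + 0.0921558 = 5.88549 m along the plane.
The resultant acts 1.03333 + 0.0921558 = 1.12549 m (along the plate) below the hinge at the top edge, so the moment about the hinge is M = F × 1.12549 = 355.445 × 1.12549 = 400.05 kN·m.

M ≈ 400 kN·m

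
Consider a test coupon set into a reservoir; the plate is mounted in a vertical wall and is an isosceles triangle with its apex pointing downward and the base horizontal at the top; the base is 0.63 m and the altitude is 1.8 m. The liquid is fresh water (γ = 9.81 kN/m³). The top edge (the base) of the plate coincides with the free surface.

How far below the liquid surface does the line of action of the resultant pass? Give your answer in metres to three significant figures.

γ = 9.81 kN/m³.
With the apex down, the centroid sits h/3 = 1.8/3 = 0.6 m below the base (the top edge), so the centroid depth is h_c = 0.6 m.
A = ½ × 0.63 × 1.8 = 0.567 m².
Resultant F = γ·h_c·A = 9.81 × 0.6 × 0.567 = 3.33736 kN.
I_c = b·h³/36 = 0.63 × 1.8³/36 = 0.10206 m⁴.
Centre of pressure: y_p = y_c + I_c/(y_c·A) = 0.6 + 0.10206/(0.6 × 0.567) = 0.6 + 0.3 = 0.9 m along the plane.

h_p = 0.900 m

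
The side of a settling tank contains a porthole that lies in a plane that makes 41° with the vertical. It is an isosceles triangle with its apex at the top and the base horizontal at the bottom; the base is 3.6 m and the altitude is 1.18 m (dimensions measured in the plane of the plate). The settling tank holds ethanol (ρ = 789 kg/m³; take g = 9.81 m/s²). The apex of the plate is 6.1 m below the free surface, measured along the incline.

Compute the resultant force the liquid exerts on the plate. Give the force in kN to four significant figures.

γ = ρg = 789 × 9.81 / 1000 = 7.74009 kN/m³.
The plate makes 41° with the vertical, i.e. θ = 90° − 41° = 49° to the horizontal. Measuring y along the incline from the free-surface line, vertical depth h = y·sinθ with sinθ = 0.754710.
With the apex up, the centroid sits 2h/3 = 2 × 1.18/3 = 0.786667 m below the apex, so y_c = 6.1 + 0.786667 = 6.88667 m and h_c = 6.88667 × 0.754710 = 5.19744 m.
A = ½ × 3.6 × 1.18 = 2.124 m².
Resultant F = γ·h_c·A = 7.74009 × 5.19744 × 2.124 = 85.4457 kN.

F ≈ 85.45 kN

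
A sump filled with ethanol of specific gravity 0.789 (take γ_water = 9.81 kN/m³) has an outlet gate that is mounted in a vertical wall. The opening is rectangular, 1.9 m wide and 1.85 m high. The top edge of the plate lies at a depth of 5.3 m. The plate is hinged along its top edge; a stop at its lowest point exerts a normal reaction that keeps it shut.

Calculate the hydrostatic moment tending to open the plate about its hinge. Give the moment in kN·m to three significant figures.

γ = 0.789 × 9.81 = 7.74009 kN/m³.
The centroid lies 1.85/2 = 0.925 m below the top edge, so the centroid depth is h_c = 5.3 + 0.925 = 6.225 m.
A = 1.9 × 1.85 = 3.515 m².
Resultant F = γ·h_c·A = 7.74009 × 6.225 × 3.515 = 169.36 kN.
I_c = b·h³/12 = 1.9 × 1.85³/12 = 1.00251 m⁴.
Centre of pressure: y_p = y_c + I_c/(y_c·A) = 6.225 + 1.00251/(6.225 × 3.515) = 6.225 + 0.0458167 = 6.27082 m along the plane.
The resultant acts 0.925 + 0.0458167 = 0.970817 m (along the plate) below the hinge at the top edge, so the moment about the hinge is M = F × 0.970817 = 169.36 × 0.970817 = 164.418 kN·m.

M ≈ 164 kN·m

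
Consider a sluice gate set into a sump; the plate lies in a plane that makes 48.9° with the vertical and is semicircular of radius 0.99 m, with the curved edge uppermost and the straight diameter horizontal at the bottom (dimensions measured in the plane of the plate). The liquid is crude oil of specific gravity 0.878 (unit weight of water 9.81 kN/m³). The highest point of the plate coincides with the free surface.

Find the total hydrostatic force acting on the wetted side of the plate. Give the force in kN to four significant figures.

γ = 0.878 × 9.81 = 8.61318 kN/m³.
The plate makes 48.9° with the vertical, i.e. θ = 90° − 48.9° = 41.1° to the horizontal. Measuring y along the incline from the free-surface line, vertical depth h = y·sinθ with sinθ = 0.657375.
The centroid lies 4r/(3π) = 0.420169 m above the diameter, so r − 4r/(3π) = 0.99 − 0.420169 = 0.569831 m below the topmost point, so y_c = 0.569831 m and h_c = 0.569831 × 0.657375 = 0.374593 m.
A = πr²/2 = π × 0.99²/2 = 1.53954 m².
Resultant F = γ·h_c·A = 8.61318 × 0.374593 × 1.53954 = 4.96723 kN.

F ≈ 4.967 kN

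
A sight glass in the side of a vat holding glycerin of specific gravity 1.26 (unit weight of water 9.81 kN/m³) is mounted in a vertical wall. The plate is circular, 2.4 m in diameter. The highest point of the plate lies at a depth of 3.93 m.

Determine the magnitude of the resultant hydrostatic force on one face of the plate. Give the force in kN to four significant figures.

F ≈ 286.9 kN

γ = 1.26 × 9.81 = 12.3606 kN/m³.
The centroid is at the centre, 1.2 m below the top of the plate, so the centroid depth is h_c = 3.93 + 1.2 = 5.13 m.
A = π(1.2)² = 4.52389 m².
Resultant F = γ·h_c·A = 12.3606 × 5.13 × 4.52389 = 286.859 kN.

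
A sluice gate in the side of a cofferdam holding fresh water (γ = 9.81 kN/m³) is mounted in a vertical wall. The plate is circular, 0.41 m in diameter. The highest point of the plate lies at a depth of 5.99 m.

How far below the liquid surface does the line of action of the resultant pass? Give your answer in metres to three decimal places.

h_p = 6.197 m

γ = 9.81 kN/m³.
The centroid is at the centre, 0.205 m below the top of the plate, so the centroid depth is h_c = 5.99 + 0.205 = 6.195 m.
A = π(0.205)² = 0.132025 m².
Resultant F = γ·h_c·A = 9.81 × 6.195 × 0.132025 = 8.02355 kN.
I_c = πr⁴/4 = π × 0.205⁴/4 = 0.00138709 m⁴.
Centre of pressure: y_p = y_c + I_c/(y_c·A) = 6.195 + 0.00138709/(6.195 × 0.132025) = 6.195 + 0.00169593 = 6.1967 m along the plane.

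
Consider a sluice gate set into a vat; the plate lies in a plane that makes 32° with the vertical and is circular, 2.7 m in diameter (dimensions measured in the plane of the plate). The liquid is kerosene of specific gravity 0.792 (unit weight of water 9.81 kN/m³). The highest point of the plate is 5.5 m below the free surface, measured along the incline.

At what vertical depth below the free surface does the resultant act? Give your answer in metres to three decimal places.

γ = 0.792 × 9.81 = 7.76952 kN/m³.
The plate makes 32° with the vertical, i.e. θ = 90° − 32° = 58° to the horizontal. Measuring y along the incline from the free-surface line, vertical depth h = y·sinθ with sinθ = 0.848048.
The centroid is at the centre, 1.35 m below the top of the plate, so y_c = 5.5 + 1.35 = 6.85 m and h_c = 6.85 × 0.848048 = 5.80913 m.
A = π(1.35)² = 5.72555 m².
Resultant F = γ·h_c·A = 7.76952 × 5.80913 × 5.72555 = 258.418 kN.
I_c = πr⁴/4 = π × 1.35⁴/4 = 2.6087 m⁴.
Centre of pressure: y_p = y_c + I_c/(y_c·A) = 6.85 + 2.6087/(6.85 × 5.72555) = 6.85 + 0.0665145 = 6.91651 m along the plane.
Vertically, h_p = y_p·sinθ = 6.91651 × 0.848048 = 5.86553 m.

h_p = 5.866 m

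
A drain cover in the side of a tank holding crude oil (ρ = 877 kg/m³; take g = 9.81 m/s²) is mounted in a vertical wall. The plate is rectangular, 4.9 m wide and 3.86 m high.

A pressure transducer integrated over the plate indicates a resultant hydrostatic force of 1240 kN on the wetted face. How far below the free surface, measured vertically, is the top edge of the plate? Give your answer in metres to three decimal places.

γ = ρg = 877 × 9.81 / 1000 = 8.60337 kN/m³.
A = 4.9 × 3.86 = 18.914 m².
From F = γ·h_c·A, the centroid depth is h_c = 1240/(8.60337 × 18.914) = 7.62026 m.
The centroid lies 3.86/2 = 1.93 m below the top edge, so the top edge sits at h_top = 7.62026 − 1.93 = 5.69026 m below the surface.

d_top ≈ 5.690 m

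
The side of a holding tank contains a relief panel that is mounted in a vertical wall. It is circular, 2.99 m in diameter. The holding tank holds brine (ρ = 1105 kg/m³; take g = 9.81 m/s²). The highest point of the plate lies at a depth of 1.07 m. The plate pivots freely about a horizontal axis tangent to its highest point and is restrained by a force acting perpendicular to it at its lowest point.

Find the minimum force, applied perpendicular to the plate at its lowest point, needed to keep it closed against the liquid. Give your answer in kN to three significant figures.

P ≈ 112 kN

γ = ρg = 1105 × 9.81 / 1000 = 10.84005 kN/m³.
The centroid is at the centre, 1.495 m below the top of the plate, so the centroid depth is h_c = 1.07 + 1.495 = 2.565 m.
A = π(1.495)² = 7.02154 m².
Resultant F = γ·h_c·A = 10.84005 × 2.565 × 7.02154 = 195.232 kN.
I_c = πr⁴/4 = π × 1.495⁴/4 = 3.92333 m⁴.
Centre of pressure: y_p = y_c + I_c/(y_c·A) = 2.565 + 3.92333/(2.565 × 7.02154) = 2.565 + 0.217839 = 2.78284 m along the plane.
The resultant acts 1.495 + 0.217839 = 1.71284 m (along the plate) below the hinge at the top edge, so the moment about the hinge is M = F × 1.71284 = 195.232 × 1.71284 = 334.401 kN·m.
A normal force at the bottom, 2.99 m from the hinge, must supply this moment: P = 334.401/2.99 = 111.84 kN.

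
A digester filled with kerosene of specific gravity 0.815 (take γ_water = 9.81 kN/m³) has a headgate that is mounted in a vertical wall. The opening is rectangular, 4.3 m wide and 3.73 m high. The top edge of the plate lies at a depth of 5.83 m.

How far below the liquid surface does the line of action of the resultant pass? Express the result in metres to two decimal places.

γ = 0.815 × 9.81 = 7.99515 kN/m³.
The centroid lies 3.73/2 = 1.865 m below the top edge, so the centroid depth is h_c = 5.83 + 1.865 = 7.695 m.
A = 4.3 × 3.73 = 16.039 m².
Resultant F = γ·h_c·A = 7.99515 × 7.695 × 16.039 = 986.762 kN.
I_c = b·h³/12 = 4.3 × 3.73³/12 = 18.5958 m⁴.
Centre of pressure: y_p = y_c + I_c/(y_c·A) = 7.695 + 18.5958/(7.695 × 16.039) = 7.695 + 0.150671 = 7.84567 m along the plane.

h_p = 7.85 m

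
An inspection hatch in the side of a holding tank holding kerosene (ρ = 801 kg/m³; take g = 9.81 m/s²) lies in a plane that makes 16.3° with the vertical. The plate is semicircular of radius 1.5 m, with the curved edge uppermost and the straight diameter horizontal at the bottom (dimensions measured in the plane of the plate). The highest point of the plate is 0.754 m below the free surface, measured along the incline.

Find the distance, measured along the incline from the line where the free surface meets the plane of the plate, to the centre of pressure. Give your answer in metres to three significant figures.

y_p = 1.71 m

γ = ρg = 801 × 9.81 / 1000 = 7.85781 kN/m³.
The plate makes 16.3° with the vertical, i.e. θ = 90° − 16.3° = 73.7° to the horizontal. Measuring y along the incline from the free-surface line, vertical depth h = y·sinθ with sinθ = 0.959805.
The centroid lies 4r/(3π) = 0.63662 m above the diameter, so r − 4r/(3π) = 1.5 − 0.63662 = 0.86338 m below the topmost point, so y_c = 0.754 + 0.86338 = 1.61738 m and h_c = 1.61738 × 0.959805 = 1.55237 m.
A = πr²/2 = π × 1.5²/2 = 3.53429 m².
Resultant F = γ·h_c·A = 7.85781 × 1.55237 × 3.53429 = 43.1121 kN.
I_c = (π/8 − 8/(9π))·r⁴ = 0.109757 × 1.5⁴ = 0.555645 m⁴.
Centre of pressure: y_p = y_c + I_c/(y_c·A) = 1.61738 + 0.555645/(1.61738 × 3.53429) = 1.61738 + 0.0972038 = 1.71458 m along the plane.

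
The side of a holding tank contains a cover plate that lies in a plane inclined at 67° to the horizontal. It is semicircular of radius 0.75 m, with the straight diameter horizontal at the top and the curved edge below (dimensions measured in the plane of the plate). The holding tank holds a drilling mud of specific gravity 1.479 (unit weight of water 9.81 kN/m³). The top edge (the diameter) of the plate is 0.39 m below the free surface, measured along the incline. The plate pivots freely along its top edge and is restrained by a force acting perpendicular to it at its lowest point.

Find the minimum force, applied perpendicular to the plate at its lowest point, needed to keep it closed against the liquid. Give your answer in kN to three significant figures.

P ≈ 4.17 kN

γ = 1.479 × 9.81 = 14.50899 kN/m³.
Let θ = 67° be the plate's angle to the horizontal; measure y along the incline from where the plane meets the free surface. Vertical depth h = y·sinθ with sinθ = 0.920505.
The centroid of a semicircle lies 4r/(3π) = 0.31831 m from the diameter, here below the top edge, so y_c = 0.39 + 0.31831 = 0.70831 m and h_c = 0.70831 × 0.920505 = 0.652003 m.
A = πr²/2 = π × 0.75²/2 = 0.883573 m².
Resultant F = γ·h_c·A = 14.50899 × 0.652003 × 0.883573 = 8.35852 kN.
I_c = (π/8 − 8/(9π))·r⁴ = 0.109757 × 0.75⁴ = 0.0347278 m⁴.
Centre of pressure: y_p = y_c + I_c/(y_c·A) = 0.70831 + 0.0347278/(0.70831 × 0.883573) = 0.70831 + 0.0554896 = 0.7638 m along the plane.
The resultant acts 0.31831 + 0.0554896 = 0.3738 m (along the plate) below the hinge at the top edge, so the moment about the hinge is M = F × 0.3738 = 8.35852 × 0.3738 = 3.12441 kN·m.
A normal force at the bottom, 0.75 m from the hinge, must supply this moment: P = 3.12441/0.75 = 4.16588 kN.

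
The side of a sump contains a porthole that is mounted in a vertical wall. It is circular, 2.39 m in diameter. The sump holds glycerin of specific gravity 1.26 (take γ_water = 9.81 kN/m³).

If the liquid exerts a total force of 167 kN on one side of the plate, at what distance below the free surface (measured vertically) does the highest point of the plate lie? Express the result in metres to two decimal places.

d_top ≈ 1.82 m

γ = 1.26 × 9.81 = 12.3606 kN/m³.
A = π(1.195)² = 4.48627 m².
From F = γ·h_c·A, the centroid depth is h_c = 167/(12.3606 × 4.48627) = 3.01156 m.
The centroid is at the centre, 1.195 m below the top of the plate, so the highest point sits at h_top = 3.01156 − 1.195 = 1.81656 m below the surface.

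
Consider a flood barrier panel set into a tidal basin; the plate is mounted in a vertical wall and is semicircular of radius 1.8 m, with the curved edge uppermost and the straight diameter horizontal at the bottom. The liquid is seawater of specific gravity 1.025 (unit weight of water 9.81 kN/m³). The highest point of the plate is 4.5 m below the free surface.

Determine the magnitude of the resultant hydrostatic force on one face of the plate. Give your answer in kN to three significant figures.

γ = 1.025 × 9.81 = 10.05525 kN/m³.
The centroid lies 4r/(3π) = 0.763944 m above the diameter, so r − 4r/(3π) = 1.8 − 0.763944 = 1.03606 m below the topmost point, so the centroid depth is h_c = 4.5 + 1.03606 = 5.53606 m.
A = πr²/2 = π × 1.8²/2 = 5.08938 m².
Resultant F = γ·h_c·A = 10.05525 × 5.53606 × 5.08938 = 283.308 kN.

F ≈ 283 kN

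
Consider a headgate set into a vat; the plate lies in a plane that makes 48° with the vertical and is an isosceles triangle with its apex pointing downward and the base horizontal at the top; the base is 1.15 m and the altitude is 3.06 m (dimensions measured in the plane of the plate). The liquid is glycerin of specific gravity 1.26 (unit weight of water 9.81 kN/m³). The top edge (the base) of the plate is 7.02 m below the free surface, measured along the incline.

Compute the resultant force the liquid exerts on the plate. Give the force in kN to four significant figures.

F ≈ 117.0 kN

γ = 1.26 × 9.81 = 12.3606 kN/m³.
The plate makes 48° with the vertical, i.e. θ = 90° − 48° = 42° to the horizontal. Measuring y along the incline from the free-surface line, vertical depth h = y·sinθ with sinθ = 0.669131.
With the apex down, the centroid sits h/3 = 3.06/3 = 1.02 m below the base (the top edge), so y_c = 7.02 + 1.02 = 8.04 m and h_c = 8.04 × 0.669131 = 5.37981 m.
A = ½ × 1.15 × 3.06 = 1.7595 m².
Resultant F = γ·h_c·A = 12.3606 × 5.37981 × 1.7595 = 117.003 kN.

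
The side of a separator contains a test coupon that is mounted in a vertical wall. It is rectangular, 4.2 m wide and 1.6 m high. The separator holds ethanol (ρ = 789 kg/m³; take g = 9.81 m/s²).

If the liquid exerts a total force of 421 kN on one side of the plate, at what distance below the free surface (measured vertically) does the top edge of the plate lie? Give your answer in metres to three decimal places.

d_top ≈ 7.294 m

γ = ρg = 789 × 9.81 / 1000 = 7.74009 kN/m³.
A = 4.2 × 1.6 = 6.72 m².
From F = γ·h_c·A, the centroid depth is h_c = 421/(7.74009 × 6.72) = 8.09407 m.
The centroid lies 1.6/2 = 0.8 m below the top edge, so the top edge sits at h_top = 8.09407 − 0.8 = 7.29407 m below the surface.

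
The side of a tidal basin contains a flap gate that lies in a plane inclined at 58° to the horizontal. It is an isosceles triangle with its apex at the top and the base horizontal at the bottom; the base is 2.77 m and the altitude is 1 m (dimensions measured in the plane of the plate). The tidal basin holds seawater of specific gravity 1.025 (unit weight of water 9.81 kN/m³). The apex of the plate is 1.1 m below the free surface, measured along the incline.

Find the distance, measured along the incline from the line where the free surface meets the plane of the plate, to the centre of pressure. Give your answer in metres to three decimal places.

y_p = 1.798 m

γ = 1.025 × 9.81 = 10.05525 kN/m³.
Let θ = 58° be the plate's angle to the horizontal; measure y along the incline from where the plane meets the free surface. Vertical depth h = y·sinθ with sinθ = 0.848048.
With the apex up, the centroid sits 2h/3 = 2 × 1/3 = 0.666667 m below the apex, so y_c = 1.1 + 0.666667 = 1.76667 m and h_c = 1.76667 × 0.848048 = 1.49822 m.
A = ½ × 2.77 × 1 = 1.385 m².
Resultant F = γ·h_c·A = 10.05525 × 1.49822 × 1.385 = 20.865 kN.
I_c = b·h³/36 = 2.77 × 1³/36 = 0.0769444 m⁴.
Centre of pressure: y_p = y_c + I_c/(y_c·A) = 1.76667 + 0.0769444/(1.76667 × 1.385) = 1.76667 + 0.0314465 = 1.79812 m along the plane.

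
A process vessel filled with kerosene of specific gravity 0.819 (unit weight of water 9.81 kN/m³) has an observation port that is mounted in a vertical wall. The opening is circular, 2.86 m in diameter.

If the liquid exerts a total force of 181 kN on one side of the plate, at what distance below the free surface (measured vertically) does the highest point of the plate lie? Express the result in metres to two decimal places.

d_top ≈ 2.08 m

γ = 0.819 × 9.81 = 8.03439 kN/m³.
A = π(1.43)² = 6.42424 m².
From F = γ·h_c·A, the centroid depth is h_c = 181/(8.03439 × 6.42424) = 3.50674 m.
The centroid is at the centre, 1.43 m below the top of the plate, so the highest point sits at h_top = 3.50674 − 1.43 = 2.07674 m below the surface.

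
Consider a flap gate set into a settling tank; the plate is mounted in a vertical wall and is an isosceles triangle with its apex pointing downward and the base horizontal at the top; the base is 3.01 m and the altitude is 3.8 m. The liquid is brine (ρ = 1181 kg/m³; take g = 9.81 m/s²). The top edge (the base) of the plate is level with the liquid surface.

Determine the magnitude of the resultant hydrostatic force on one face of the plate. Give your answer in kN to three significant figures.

F ≈ 83.9 kN

γ = ρg = 1181 × 9.81 / 1000 = 11.58561 kN/m³.
With the apex down, the centroid sits h/3 = 3.8/3 = 1.26667 m below the base (the top edge), so the centroid depth is h_c = 1.26667 m.
A = ½ × 3.01 × 3.8 = 5.719 m².
Resultant F = γ·h_c·A = 11.58561 × 1.26667 × 5.719 = 83.9272 kN.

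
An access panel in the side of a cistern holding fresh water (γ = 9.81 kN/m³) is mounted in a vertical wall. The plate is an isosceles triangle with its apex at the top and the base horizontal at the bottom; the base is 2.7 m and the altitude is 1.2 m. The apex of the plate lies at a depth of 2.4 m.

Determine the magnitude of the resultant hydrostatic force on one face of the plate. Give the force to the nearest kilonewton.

γ = 9.81 kN/m³.
With the apex up, the centroid sits 2h/3 = 2 × 1.2/3 = 0.8 m below the apex, so the centroid depth is h_c = 2.4 + 0.8 = 3.2 m.
A = ½ × 2.7 × 1.2 = 1.62 m².
Resultant F = γ·h_c·A = 9.81 × 3.2 × 1.62 = 50.855 kN.

F ≈ 51 kN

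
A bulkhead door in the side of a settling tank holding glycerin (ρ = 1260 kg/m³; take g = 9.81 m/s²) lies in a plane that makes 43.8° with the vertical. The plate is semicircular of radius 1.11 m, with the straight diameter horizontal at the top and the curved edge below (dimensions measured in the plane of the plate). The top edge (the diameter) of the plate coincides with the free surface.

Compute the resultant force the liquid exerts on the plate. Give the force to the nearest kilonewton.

γ = ρg = 1260 × 9.81 / 1000 = 12.3606 kN/m³.
The plate makes 43.8° with the vertical, i.e. θ = 90° − 43.8° = 46.2° to the horizontal. Measuring y along the incline from the free-surface line, vertical depth h = y·sinθ with sinθ = 0.721760.
The centroid of a semicircle lies 4r/(3π) = 0.471099 m from the diameter, here below the top edge, so y_c = 0.471099 m and h_c = 0.471099 × 0.721760 = 0.34002 m.
A = πr²/2 = π × 1.11²/2 = 1.93538 m².
Resultant F = γ·h_c·A = 12.3606 × 0.34002 × 1.93538 = 8.13411 kN.

F ≈ 8 kN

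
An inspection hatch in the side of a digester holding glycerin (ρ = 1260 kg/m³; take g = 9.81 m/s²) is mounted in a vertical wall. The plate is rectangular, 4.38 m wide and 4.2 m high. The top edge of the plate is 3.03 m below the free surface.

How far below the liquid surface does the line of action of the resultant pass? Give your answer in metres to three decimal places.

γ = ρg = 1260 × 9.81 / 1000 = 12.3606 kN/m³.
The centroid lies 4.2/2 = 2.1 m below the top edge, so the centroid depth is h_c = 3.03 + 2.1 = 5.13 m.
A = 4.38 × 4.2 = 18.396 m².
Resultant F = γ·h_c·A = 12.3606 × 5.13 × 18.396 = 1166.49 kN.
I_c = b·h³/12 = 4.38 × 4.2³/12 = 27.0421 m⁴.
Centre of pressure: y_p = y_c + I_c/(y_c·A) = 5.13 + 27.0421/(5.13 × 18.396) = 5.13 + 0.286549 = 5.41655 m along the plane.

h_p = 5.417 m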